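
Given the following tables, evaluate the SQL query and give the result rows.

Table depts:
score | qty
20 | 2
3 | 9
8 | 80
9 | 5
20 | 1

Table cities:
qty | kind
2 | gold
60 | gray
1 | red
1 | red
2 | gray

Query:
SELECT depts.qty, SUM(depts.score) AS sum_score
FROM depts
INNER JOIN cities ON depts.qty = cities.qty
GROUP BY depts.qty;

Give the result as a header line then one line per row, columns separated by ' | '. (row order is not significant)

== RESULT ==
depts.qty | sum_score
2 | 40
1 | 40

Derivation:
After JOIN cities (4 rows):
depts.score | depts.qty | cities.qty | cities.kind
20 | 2 | 2 | gold
20 | 2 | 2 | gray
20 | 1 | 1 | red
20 | 1 | 1 | red
After GROUP BY (2 rows):
depts.qty | sum_score
2 | 40
1 | 40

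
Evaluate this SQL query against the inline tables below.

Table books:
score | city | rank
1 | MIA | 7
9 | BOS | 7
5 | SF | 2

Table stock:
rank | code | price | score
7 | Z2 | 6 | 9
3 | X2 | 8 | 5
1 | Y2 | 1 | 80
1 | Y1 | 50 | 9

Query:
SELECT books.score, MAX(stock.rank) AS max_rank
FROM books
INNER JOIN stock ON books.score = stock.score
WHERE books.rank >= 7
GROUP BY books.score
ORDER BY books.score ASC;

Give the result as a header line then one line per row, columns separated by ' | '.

After JOIN stock (3 rows):
books.score | books.city | books.rank | stock.rank | stock.code | stock.price | stock.score
9 | BOS | 7 | 7 | Z2 | 6 | 9
9 | BOS | 7 | 1 | Y1 | 50 | 9
5 | SF | 2 | 3 | X2 | 8 | 5
After WHERE (2 rows):
books.score | books.city | books.rank | stock.rank | stock.code | stock.price | stock.score
9 | BOS | 7 | 7 | Z2 | 6 | 9
9 | BOS | 7 | 1 | Y1 | 50 | 9
After GROUP BY (1 rows):
books.score | max_rank
9 | 7
After ORDER BY (1 rows):
books.score | max_rank
9 | 7

== RESULT ==
books.score | max_rank
9 | 7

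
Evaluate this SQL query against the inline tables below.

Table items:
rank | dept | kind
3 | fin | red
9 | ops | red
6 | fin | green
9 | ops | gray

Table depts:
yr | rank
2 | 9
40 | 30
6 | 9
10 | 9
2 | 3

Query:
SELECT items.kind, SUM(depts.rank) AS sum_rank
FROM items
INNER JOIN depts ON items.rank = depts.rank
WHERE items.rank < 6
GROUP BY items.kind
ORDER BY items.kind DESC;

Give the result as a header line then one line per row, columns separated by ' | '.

== RESULT ==
items.kind | sum_rank
red | 3

Derivation:
After JOIN depts (7 rows):
items.rank | items.dept | items.kind | depts.yr | depts.rank
3 | fin | red | 2 | 3
9 | ops | red | 2 | 9
9 | ops | red | 6 | 9
9 | ops | red | 10 | 9
9 | ops | gray | 2 | 9
9 | ops | gray | 6 | 9
9 | ops | gray | 10 | 9
After WHERE (1 rows):
items.rank | items.dept | items.kind | depts.yr | depts.rank
3 | fin | red | 2 | 3
After GROUP BY (1 rows):
items.kind | sum_rank
red | 3
After ORDER BY (1 rows):
items.kind | sum_rank
red | 3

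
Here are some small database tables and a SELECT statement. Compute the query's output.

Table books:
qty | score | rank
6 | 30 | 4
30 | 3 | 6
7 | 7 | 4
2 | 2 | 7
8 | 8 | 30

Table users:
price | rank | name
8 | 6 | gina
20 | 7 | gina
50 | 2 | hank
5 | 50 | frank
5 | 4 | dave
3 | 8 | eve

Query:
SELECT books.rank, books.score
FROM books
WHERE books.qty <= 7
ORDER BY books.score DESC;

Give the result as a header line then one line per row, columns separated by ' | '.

== RESULT ==
books.rank | books.score
4 | 30
4 | 7
7 | 2

Derivation:
After WHERE (3 rows):
books.qty | books.score | books.rank
6 | 30 | 4
7 | 7 | 4
2 | 2 | 7
After SELECT (3 rows):
books.rank | books.score
4 | 30
4 | 7
7 | 2
After ORDER BY (3 rows):
books.rank | books.score
4 | 30
4 | 7
7 | 2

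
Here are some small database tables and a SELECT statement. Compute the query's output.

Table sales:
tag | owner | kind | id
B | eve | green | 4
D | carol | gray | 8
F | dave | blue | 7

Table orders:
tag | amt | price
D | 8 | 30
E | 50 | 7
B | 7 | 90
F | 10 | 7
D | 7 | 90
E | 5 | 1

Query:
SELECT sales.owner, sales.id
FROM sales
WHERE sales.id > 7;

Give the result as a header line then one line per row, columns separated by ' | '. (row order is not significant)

== RESULT ==
sales.owner | sales.id
carol | 8

Derivation:
After WHERE (1 rows):
sales.tag | sales.owner | sales.kind | sales.id
D | carol | gray | 8
After SELECT (1 rows):
sales.owner | sales.id
carol | 8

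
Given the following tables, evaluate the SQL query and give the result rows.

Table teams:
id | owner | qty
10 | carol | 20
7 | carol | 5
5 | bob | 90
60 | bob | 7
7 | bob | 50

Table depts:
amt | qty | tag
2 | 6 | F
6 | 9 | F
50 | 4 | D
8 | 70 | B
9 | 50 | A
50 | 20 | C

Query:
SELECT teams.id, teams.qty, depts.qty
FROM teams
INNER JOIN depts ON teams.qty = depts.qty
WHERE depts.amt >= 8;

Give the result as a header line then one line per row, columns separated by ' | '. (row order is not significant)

After JOIN depts (2 rows):
teams.id | teams.owner | teams.qty | depts.amt | depts.qty | depts.tag
10 | carol | 20 | 50 | 20 | C
7 | bob | 50 | 9 | 50 | A
After WHERE (2 rows):
teams.id | teams.owner | teams.qty | depts.amt | depts.qty | depts.tag
10 | carol | 20 | 50 | 20 | C
7 | bob | 50 | 9 | 50 | A
After SELECT (2 rows):
teams.id | teams.qty | depts.qty
10 | 20 | 20
7 | 50 | 50

== RESULT ==
teams.id | teams.qty | depts.qty
10 | 20 | 20
7 | 50 | 50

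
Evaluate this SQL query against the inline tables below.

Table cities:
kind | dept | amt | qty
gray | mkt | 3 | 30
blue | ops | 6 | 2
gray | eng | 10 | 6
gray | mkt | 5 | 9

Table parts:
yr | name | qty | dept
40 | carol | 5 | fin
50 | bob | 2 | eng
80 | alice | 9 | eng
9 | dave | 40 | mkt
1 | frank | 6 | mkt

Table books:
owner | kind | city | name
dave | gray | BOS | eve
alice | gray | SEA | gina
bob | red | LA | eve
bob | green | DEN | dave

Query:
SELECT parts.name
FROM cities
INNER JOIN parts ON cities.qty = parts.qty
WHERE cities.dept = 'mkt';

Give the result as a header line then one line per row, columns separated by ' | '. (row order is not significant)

== RESULT ==
parts.name
alice

Derivation:
After JOIN parts (3 rows):
cities.kind | cities.dept | cities.amt | cities.qty | parts.yr | parts.name | parts.qty | parts.dept
blue | ops | 6 | 2 | 50 | bob | 2 | eng
gray | eng | 10 | 6 | 1 | frank | 6 | mkt
gray | mkt | 5 | 9 | 80 | alice | 9 | eng
After WHERE (1 rows):
cities.kind | cities.dept | cities.amt | cities.qty | parts.yr | parts.name | parts.qty | parts.dept
gray | mkt | 5 | 9 | 80 | alice | 9 | eng
After SELECT (1 rows):
parts.name
alice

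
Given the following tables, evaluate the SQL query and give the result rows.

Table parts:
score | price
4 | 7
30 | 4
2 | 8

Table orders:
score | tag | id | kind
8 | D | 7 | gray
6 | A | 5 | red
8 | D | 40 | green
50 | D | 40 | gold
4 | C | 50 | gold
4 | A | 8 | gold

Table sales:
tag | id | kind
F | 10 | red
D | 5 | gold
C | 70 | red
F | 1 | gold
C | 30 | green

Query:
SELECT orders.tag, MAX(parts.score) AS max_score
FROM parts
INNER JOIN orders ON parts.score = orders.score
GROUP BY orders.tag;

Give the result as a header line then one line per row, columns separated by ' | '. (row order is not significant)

== RESULT ==
orders.tag | max_score
C | 4
A | 4

Derivation:
After JOIN orders (2 rows):
parts.score | parts.price | orders.score | orders.tag | orders.id | orders.kind
4 | 7 | 4 | C | 50 | gold
4 | 7 | 4 | A | 8 | gold
After GROUP BY (2 rows):
orders.tag | max_score
C | 4
A | 4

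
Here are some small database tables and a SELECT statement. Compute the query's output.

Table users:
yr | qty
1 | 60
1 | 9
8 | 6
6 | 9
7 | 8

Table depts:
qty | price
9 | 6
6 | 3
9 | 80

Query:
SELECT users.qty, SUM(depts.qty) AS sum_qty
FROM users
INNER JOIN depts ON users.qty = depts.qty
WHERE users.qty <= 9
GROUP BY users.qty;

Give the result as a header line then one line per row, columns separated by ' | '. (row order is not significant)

== RESULT ==
users.qty | sum_qty
9 | 36
6 | 6

Derivation:
After JOIN depts (5 rows):
users.yr | users.qty | depts.qty | depts.price
1 | 9 | 9 | 6
1 | 9 | 9 | 80
8 | 6 | 6 | 3
6 | 9 | 9 | 6
6 | 9 | 9 | 80
After WHERE (5 rows):
users.yr | users.qty | depts.qty | depts.price
1 | 9 | 9 | 6
1 | 9 | 9 | 80
8 | 6 | 6 | 3
6 | 9 | 9 | 6
6 | 9 | 9 | 80
After GROUP BY (2 rows):
users.qty | sum_qty
9 | 36
6 | 6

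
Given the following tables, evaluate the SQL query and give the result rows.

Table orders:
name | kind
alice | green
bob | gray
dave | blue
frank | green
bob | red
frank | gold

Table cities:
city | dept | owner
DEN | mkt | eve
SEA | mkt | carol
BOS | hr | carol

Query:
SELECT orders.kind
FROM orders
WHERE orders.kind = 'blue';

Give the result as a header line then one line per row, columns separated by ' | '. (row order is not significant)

After WHERE (1 rows):
orders.name | orders.kind
dave | blue
After SELECT (1 rows):
orders.kind
blue

== RESULT ==
orders.kind
blue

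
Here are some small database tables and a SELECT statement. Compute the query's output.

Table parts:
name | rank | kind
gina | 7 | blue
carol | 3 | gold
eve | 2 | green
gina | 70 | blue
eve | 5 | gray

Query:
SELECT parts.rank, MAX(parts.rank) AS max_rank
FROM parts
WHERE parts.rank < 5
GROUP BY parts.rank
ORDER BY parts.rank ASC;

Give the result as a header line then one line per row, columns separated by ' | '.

== RESULT ==
parts.rank | max_rank
2 | 2
3 | 3

Derivation:
After WHERE (2 rows):
parts.name | parts.rank | parts.kind
carol | 3 | gold
eve | 2 | green
After GROUP BY (2 rows):
parts.rank | max_rank
3 | 3
2 | 2
After ORDER BY (2 rows):
parts.rank | max_rank
2 | 2
3 | 3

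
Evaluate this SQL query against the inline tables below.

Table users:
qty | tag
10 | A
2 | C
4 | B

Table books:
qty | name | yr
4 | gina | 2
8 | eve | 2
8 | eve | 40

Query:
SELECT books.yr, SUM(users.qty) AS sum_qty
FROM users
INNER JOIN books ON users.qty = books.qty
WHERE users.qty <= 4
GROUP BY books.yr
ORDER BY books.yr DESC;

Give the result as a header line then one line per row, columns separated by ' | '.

== RESULT ==
books.yr | sum_qty
2 | 4

Derivation:
After JOIN books (1 rows):
users.qty | users.tag | books.qty | books.name | books.yr
4 | B | 4 | gina | 2
After WHERE (1 rows):
users.qty | users.tag | books.qty | books.name | books.yr
4 | B | 4 | gina | 2
After GROUP BY (1 rows):
books.yr | sum_qty
2 | 4
After ORDER BY (1 rows):
books.yr | sum_qty
2 | 4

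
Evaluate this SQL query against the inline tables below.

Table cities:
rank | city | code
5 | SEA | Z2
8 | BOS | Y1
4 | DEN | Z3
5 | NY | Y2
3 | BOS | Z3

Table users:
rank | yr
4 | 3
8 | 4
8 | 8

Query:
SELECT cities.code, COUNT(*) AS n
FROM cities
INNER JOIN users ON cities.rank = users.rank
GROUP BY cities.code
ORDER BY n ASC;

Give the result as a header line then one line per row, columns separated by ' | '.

== RESULT ==
cities.code | n
Z3 | 1
Y1 | 2

Derivation:
After JOIN users (3 rows):
cities.rank | cities.city | cities.code | users.rank | users.yr
8 | BOS | Y1 | 8 | 4
8 | BOS | Y1 | 8 | 8
4 | DEN | Z3 | 4 | 3
After GROUP BY (2 rows):
cities.code | n
Y1 | 2
Z3 | 1
After ORDER BY (2 rows):
cities.code | n
Z3 | 1
Y1 | 2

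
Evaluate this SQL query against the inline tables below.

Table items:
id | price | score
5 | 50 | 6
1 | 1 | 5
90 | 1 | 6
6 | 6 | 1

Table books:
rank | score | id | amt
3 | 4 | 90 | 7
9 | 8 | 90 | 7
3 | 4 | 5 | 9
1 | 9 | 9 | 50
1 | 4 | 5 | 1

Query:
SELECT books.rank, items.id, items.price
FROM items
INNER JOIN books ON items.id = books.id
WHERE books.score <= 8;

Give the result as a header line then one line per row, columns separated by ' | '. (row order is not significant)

== RESULT ==
books.rank | items.id | items.price
3 | 5 | 50
1 | 5 | 50
3 | 90 | 1
9 | 90 | 1

Derivation:
After JOIN books (4 rows):
items.id | items.price | items.score | books.rank | books.score | books.id | books.amt
5 | 50 | 6 | 3 | 4 | 5 | 9
5 | 50 | 6 | 1 | 4 | 5 | 1
90 | 1 | 6 | 3 | 4 | 90 | 7
90 | 1 | 6 | 9 | 8 | 90 | 7
After WHERE (4 rows):
items.id | items.price | items.score | books.rank | books.score | books.id | books.amt
5 | 50 | 6 | 3 | 4 | 5 | 9
5 | 50 | 6 | 1 | 4 | 5 | 1
90 | 1 | 6 | 3 | 4 | 90 | 7
90 | 1 | 6 | 9 | 8 | 90 | 7
After SELECT (4 rows):
books.rank | items.id | items.price
3 | 5 | 50
1 | 5 | 50
3 | 90 | 1
9 | 90 | 1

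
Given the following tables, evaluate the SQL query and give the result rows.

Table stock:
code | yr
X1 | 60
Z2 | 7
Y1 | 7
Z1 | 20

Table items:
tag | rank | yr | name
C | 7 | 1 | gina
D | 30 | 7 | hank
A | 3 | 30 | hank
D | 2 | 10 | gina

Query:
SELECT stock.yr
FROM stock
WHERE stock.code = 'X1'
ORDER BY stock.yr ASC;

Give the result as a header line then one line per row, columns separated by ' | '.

== RESULT ==
stock.yr
60

Derivation:
After WHERE (1 rows):
stock.code | stock.yr
X1 | 60
After SELECT (1 rows):
stock.yr
60
After ORDER BY (1 rows):
stock.yr
60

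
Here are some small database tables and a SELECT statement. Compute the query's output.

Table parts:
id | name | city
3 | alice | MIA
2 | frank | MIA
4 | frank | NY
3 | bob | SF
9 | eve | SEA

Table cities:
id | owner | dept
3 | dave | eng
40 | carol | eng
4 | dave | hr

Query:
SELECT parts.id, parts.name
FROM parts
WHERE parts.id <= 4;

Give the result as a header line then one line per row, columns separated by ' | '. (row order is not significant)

After WHERE (4 rows):
parts.id | parts.name | parts.city
3 | alice | MIA
2 | frank | MIA
4 | frank | NY
3 | bob | SF
After SELECT (4 rows):
parts.id | parts.name
3 | alice
2 | frank
4 | frank
3 | bob

== RESULT ==
parts.id | parts.name
3 | alice
2 | frank
4 | frank
3 | bob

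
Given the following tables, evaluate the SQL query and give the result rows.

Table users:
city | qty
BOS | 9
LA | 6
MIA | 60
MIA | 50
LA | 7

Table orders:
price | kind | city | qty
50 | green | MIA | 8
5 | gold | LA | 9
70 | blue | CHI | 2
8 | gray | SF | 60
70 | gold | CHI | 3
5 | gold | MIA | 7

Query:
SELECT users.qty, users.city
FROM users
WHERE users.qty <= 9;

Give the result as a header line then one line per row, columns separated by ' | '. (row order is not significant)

After WHERE (3 rows):
users.city | users.qty
BOS | 9
LA | 6
LA | 7
After SELECT (3 rows):
users.qty | users.city
9 | BOS
6 | LA
7 | LA

== RESULT ==
users.qty | users.city
9 | BOS
6 | LA
7 | LA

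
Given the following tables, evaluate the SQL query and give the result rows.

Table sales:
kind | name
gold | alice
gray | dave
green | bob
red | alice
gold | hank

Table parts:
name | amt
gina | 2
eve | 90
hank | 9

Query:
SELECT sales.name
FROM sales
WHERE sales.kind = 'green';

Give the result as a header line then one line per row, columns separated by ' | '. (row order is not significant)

== RESULT ==
sales.name
bob

Derivation:
After WHERE (1 rows):
sales.kind | sales.name
green | bob
After SELECT (1 rows):
sales.name
bob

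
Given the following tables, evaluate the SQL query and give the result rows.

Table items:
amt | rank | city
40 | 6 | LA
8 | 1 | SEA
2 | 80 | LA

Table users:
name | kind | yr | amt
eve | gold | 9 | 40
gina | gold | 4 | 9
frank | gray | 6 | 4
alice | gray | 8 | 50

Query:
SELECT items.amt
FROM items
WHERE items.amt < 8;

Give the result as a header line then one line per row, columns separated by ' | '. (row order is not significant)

== RESULT ==
items.amt
2

Derivation:
After WHERE (1 rows):
items.amt | items.rank | items.city
2 | 80 | LA
After SELECT (1 rows):
items.amt
2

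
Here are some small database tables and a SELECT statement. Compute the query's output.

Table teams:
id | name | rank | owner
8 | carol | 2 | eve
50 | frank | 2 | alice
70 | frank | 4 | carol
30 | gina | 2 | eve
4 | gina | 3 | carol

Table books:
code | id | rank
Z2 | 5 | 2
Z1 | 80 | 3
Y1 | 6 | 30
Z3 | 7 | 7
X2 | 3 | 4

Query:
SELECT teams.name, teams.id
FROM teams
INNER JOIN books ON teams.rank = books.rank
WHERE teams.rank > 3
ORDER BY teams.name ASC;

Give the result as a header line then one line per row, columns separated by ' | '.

== RESULT ==
teams.name | teams.id
frank | 70

Derivation:
After JOIN books (5 rows):
teams.id | teams.name | teams.rank | teams.owner | books.code | books.id | books.rank
8 | carol | 2 | eve | Z2 | 5 | 2
50 | frank | 2 | alice | Z2 | 5 | 2
70 | frank | 4 | carol | X2 | 3 | 4
30 | gina | 2 | eve | Z2 | 5 | 2
4 | gina | 3 | carol | Z1 | 80 | 3
After WHERE (1 rows):
teams.id | teams.name | teams.rank | teams.owner | books.code | books.id | books.rank
70 | frank | 4 | carol | X2 | 3 | 4
After SELECT (1 rows):
teams.name | teams.id
frank | 70
After ORDER BY (1 rows):
teams.name | teams.id
frank | 70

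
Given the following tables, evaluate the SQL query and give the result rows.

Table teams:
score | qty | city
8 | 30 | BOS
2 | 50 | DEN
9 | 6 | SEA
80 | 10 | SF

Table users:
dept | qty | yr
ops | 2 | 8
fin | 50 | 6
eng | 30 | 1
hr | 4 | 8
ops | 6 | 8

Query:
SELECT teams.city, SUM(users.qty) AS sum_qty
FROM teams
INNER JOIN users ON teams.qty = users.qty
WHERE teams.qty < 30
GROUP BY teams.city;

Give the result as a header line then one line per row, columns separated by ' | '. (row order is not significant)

== RESULT ==
teams.city | sum_qty
SEA | 6

Derivation:
After JOIN users (3 rows):
teams.score | teams.qty | teams.city | users.dept | users.qty | users.yr
8 | 30 | BOS | eng | 30 | 1
2 | 50 | DEN | fin | 50 | 6
9 | 6 | SEA | ops | 6 | 8
After WHERE (1 rows):
teams.score | teams.qty | teams.city | users.dept | users.qty | users.yr
9 | 6 | SEA | ops | 6 | 8
After GROUP BY (1 rows):
teams.city | sum_qty
SEA | 6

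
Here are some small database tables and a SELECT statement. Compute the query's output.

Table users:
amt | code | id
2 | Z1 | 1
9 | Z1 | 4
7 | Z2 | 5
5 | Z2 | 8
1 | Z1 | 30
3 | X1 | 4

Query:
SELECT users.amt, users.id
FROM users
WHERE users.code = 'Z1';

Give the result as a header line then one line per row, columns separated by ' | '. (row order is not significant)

After WHERE (3 rows):
users.amt | users.code | users.id
2 | Z1 | 1
9 | Z1 | 4
1 | Z1 | 30
After SELECT (3 rows):
users.amt | users.id
2 | 1
9 | 4
1 | 30

== RESULT ==
users.amt | users.id
2 | 1
9 | 4
1 | 30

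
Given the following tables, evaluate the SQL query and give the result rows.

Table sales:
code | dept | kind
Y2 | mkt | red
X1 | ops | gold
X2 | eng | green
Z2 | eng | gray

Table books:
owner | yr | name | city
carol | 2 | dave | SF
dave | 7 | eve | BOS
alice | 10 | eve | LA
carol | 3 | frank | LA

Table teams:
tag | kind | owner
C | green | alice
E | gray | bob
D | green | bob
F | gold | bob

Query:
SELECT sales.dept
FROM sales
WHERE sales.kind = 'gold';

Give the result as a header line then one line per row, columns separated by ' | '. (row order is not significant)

== RESULT ==
sales.dept
ops

Derivation:
After WHERE (1 rows):
sales.code | sales.dept | sales.kind
X1 | ops | gold
After SELECT (1 rows):
sales.dept
ops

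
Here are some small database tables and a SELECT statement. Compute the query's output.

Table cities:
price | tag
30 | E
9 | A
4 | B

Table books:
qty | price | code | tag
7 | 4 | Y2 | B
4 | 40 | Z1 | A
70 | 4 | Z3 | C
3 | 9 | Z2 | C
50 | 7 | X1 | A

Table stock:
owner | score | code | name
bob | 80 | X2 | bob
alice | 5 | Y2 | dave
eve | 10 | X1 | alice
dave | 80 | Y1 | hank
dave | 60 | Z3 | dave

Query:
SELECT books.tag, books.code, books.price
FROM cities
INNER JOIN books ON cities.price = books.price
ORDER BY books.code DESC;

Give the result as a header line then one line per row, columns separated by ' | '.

== RESULT ==
books.tag | books.code | books.price
C | Z3 | 4
C | Z2 | 9
B | Y2 | 4

Derivation:
After JOIN books (3 rows):
cities.price | cities.tag | books.qty | books.price | books.code | books.tag
9 | A | 3 | 9 | Z2 | C
4 | B | 7 | 4 | Y2 | B
4 | B | 70 | 4 | Z3 | C
After SELECT (3 rows):
books.tag | books.code | books.price
C | Z2 | 9
B | Y2 | 4
C | Z3 | 4
After ORDER BY (3 rows):
books.tag | books.code | books.price
C | Z3 | 4
C | Z2 | 9
B | Y2 | 4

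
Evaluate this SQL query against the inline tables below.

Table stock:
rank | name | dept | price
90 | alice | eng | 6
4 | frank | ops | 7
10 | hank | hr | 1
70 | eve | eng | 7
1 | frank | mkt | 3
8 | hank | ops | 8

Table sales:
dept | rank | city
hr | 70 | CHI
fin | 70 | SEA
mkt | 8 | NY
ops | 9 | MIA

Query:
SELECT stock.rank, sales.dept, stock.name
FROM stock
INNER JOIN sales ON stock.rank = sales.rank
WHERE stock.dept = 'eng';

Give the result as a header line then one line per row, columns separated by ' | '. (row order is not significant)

== RESULT ==
stock.rank | sales.dept | stock.name
70 | hr | eve
70 | fin | eve

Derivation:
After JOIN sales (3 rows):
stock.rank | stock.name | stock.dept | stock.price | sales.dept | sales.rank | sales.city
70 | eve | eng | 7 | hr | 70 | CHI
70 | eve | eng | 7 | fin | 70 | SEA
8 | hank | ops | 8 | mkt | 8 | NY
After WHERE (2 rows):
stock.rank | stock.name | stock.dept | stock.price | sales.dept | sales.rank | sales.city
70 | eve | eng | 7 | hr | 70 | CHI
70 | eve | eng | 7 | fin | 70 | SEA
After SELECT (2 rows):
stock.rank | sales.dept | stock.name
70 | hr | eve
70 | fin | eve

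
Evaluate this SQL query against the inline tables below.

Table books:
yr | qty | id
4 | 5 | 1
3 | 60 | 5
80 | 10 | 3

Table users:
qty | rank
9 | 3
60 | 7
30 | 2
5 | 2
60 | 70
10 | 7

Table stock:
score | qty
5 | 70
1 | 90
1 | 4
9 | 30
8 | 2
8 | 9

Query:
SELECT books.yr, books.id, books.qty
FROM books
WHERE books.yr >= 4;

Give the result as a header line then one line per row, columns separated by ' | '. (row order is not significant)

After WHERE (2 rows):
books.yr | books.qty | books.id
4 | 5 | 1
80 | 10 | 3
After SELECT (2 rows):
books.yr | books.id | books.qty
4 | 1 | 5
80 | 3 | 10

== RESULT ==
books.yr | books.id | books.qty
4 | 1 | 5
80 | 3 | 10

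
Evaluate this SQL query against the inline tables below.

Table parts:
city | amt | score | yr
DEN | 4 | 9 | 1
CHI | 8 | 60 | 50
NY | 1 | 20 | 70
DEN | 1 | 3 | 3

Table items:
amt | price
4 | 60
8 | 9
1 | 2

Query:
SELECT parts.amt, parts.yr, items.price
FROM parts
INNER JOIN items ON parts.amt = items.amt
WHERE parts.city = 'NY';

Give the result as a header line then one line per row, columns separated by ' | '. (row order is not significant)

After JOIN items (4 rows):
parts.city | parts.amt | parts.score | parts.yr | items.amt | items.price
DEN | 4 | 9 | 1 | 4 | 60
CHI | 8 | 60 | 50 | 8 | 9
NY | 1 | 20 | 70 | 1 | 2
DEN | 1 | 3 | 3 | 1 | 2
After WHERE (1 rows):
parts.city | parts.amt | parts.score | parts.yr | items.amt | items.price
NY | 1 | 20 | 70 | 1 | 2
After SELECT (1 rows):
parts.amt | parts.yr | items.price
1 | 70 | 2

== RESULT ==
parts.amt | parts.yr | items.price
1 | 70 | 2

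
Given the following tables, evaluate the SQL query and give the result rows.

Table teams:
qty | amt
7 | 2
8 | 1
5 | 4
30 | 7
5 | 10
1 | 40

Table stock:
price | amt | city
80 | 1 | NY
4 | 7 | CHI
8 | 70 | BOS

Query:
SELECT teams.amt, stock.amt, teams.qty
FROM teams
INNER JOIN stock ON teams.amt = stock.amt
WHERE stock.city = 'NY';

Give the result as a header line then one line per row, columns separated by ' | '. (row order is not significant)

After JOIN stock (2 rows):
teams.qty | teams.amt | stock.price | stock.amt | stock.city
8 | 1 | 80 | 1 | NY
30 | 7 | 4 | 7 | CHI
After WHERE (1 rows):
teams.qty | teams.amt | stock.price | stock.amt | stock.city
8 | 1 | 80 | 1 | NY
After SELECT (1 rows):
teams.amt | stock.amt | teams.qty
1 | 1 | 8

== RESULT ==
teams.amt | stock.amt | teams.qty
1 | 1 | 8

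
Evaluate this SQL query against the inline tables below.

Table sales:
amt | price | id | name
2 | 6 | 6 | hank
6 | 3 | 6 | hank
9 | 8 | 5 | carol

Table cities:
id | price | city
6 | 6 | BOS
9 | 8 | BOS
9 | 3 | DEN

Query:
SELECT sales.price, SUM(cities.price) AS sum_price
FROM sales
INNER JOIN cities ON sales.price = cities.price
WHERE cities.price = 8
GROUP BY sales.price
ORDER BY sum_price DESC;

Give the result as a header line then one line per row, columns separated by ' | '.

After JOIN cities (3 rows):
sales.amt | sales.price | sales.id | sales.name | cities.id | cities.price | cities.city
2 | 6 | 6 | hank | 6 | 6 | BOS
6 | 3 | 6 | hank | 9 | 3 | DEN
9 | 8 | 5 | carol | 9 | 8 | BOS
After WHERE (1 rows):
sales.amt | sales.price | sales.id | sales.name | cities.id | cities.price | cities.city
9 | 8 | 5 | carol | 9 | 8 | BOS
After GROUP BY (1 rows):
sales.price | sum_price
8 | 8
After ORDER BY (1 rows):
sales.price | sum_price
8 | 8

== RESULT ==
sales.price | sum_price
8 | 8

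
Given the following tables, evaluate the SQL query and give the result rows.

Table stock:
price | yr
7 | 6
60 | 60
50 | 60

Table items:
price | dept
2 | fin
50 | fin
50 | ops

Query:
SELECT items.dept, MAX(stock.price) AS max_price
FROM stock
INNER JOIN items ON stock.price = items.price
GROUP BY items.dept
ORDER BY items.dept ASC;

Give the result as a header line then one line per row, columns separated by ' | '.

After JOIN items (2 rows):
stock.price | stock.yr | items.price | items.dept
50 | 60 | 50 | fin
50 | 60 | 50 | ops
After GROUP BY (2 rows):
items.dept | max_price
fin | 50
ops | 50
After ORDER BY (2 rows):
items.dept | max_price
fin | 50
ops | 50

== RESULT ==
items.dept | max_price
fin | 50
ops | 50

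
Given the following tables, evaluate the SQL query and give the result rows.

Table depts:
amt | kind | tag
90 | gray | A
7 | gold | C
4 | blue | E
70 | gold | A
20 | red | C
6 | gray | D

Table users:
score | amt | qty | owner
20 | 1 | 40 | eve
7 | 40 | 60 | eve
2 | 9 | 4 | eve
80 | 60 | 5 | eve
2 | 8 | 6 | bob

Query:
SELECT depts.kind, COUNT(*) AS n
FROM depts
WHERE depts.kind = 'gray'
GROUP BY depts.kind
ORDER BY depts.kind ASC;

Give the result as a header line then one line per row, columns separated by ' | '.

After WHERE (2 rows):
depts.amt | depts.kind | depts.tag
90 | gray | A
6 | gray | D
After GROUP BY (1 rows):
depts.kind | n
gray | 2
After ORDER BY (1 rows):
depts.kind | n
gray | 2

== RESULT ==
depts.kind | n
gray | 2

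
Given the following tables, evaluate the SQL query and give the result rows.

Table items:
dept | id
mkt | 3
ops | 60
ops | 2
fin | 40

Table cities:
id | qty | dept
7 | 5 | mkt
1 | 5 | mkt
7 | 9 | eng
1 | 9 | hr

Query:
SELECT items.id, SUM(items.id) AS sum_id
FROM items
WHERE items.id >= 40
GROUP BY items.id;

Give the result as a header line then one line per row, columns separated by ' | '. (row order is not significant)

== RESULT ==
items.id | sum_id
60 | 60
40 | 40

Derivation:
After WHERE (2 rows):
items.dept | items.id
ops | 60
fin | 40
After GROUP BY (2 rows):
items.id | sum_id
60 | 60
40 | 40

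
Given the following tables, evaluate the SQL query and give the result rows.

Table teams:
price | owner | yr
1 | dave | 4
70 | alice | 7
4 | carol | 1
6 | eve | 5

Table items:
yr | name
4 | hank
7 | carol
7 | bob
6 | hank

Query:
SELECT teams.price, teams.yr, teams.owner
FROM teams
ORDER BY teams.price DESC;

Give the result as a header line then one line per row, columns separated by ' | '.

== RESULT ==
teams.price | teams.yr | teams.owner
70 | 7 | alice
6 | 5 | eve
4 | 1 | carol
1 | 4 | dave

Derivation:
After SELECT (4 rows):
teams.price | teams.yr | teams.owner
1 | 4 | dave
70 | 7 | alice
4 | 1 | carol
6 | 5 | eve
After ORDER BY (4 rows):
teams.price | teams.yr | teams.owner
70 | 7 | alice
6 | 5 | eve
4 | 1 | carol
1 | 4 | dave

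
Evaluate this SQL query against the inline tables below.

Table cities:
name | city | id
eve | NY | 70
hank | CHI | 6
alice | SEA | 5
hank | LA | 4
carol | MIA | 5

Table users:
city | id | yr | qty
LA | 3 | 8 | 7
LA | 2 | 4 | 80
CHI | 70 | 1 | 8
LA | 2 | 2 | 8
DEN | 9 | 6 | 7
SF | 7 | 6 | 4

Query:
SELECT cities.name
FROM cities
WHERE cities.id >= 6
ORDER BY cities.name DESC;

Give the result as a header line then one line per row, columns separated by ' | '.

After WHERE (2 rows):
cities.name | cities.city | cities.id
eve | NY | 70
hank | CHI | 6
After SELECT (2 rows):
cities.name
eve
hank
After ORDER BY (2 rows):
cities.name
hank
eve

== RESULT ==
cities.name
hank
eve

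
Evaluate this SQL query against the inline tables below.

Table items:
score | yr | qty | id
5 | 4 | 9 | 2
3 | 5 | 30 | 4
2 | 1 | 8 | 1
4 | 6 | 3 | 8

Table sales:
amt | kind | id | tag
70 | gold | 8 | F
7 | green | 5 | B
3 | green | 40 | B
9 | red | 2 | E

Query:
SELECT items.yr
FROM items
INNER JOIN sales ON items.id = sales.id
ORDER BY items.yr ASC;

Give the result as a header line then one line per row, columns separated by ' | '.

== RESULT ==
items.yr
4
6

Derivation:
After JOIN sales (2 rows):
items.score | items.yr | items.qty | items.id | sales.amt | sales.kind | sales.id | sales.tag
5 | 4 | 9 | 2 | 9 | red | 2 | E
4 | 6 | 3 | 8 | 70 | gold | 8 | F
After SELECT (2 rows):
items.yr
4
6
After ORDER BY (2 rows):
items.yr
4
6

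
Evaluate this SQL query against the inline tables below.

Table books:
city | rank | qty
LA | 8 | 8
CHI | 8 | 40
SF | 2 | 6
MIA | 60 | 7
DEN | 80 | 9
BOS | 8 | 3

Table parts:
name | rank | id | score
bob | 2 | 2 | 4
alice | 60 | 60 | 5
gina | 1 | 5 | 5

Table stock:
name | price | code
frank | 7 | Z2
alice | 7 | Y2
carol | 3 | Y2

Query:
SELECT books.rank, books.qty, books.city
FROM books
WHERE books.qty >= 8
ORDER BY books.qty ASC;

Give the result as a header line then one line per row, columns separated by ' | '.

After WHERE (3 rows):
books.city | books.rank | books.qty
LA | 8 | 8
CHI | 8 | 40
DEN | 80 | 9
After SELECT (3 rows):
books.rank | books.qty | books.city
8 | 8 | LA
8 | 40 | CHI
80 | 9 | DEN
After ORDER BY (3 rows):
books.rank | books.qty | books.city
8 | 8 | LA
80 | 9 | DEN
8 | 40 | CHI

== RESULT ==
books.rank | books.qty | books.city
8 | 8 | LA
80 | 9 | DEN
8 | 40 | CHI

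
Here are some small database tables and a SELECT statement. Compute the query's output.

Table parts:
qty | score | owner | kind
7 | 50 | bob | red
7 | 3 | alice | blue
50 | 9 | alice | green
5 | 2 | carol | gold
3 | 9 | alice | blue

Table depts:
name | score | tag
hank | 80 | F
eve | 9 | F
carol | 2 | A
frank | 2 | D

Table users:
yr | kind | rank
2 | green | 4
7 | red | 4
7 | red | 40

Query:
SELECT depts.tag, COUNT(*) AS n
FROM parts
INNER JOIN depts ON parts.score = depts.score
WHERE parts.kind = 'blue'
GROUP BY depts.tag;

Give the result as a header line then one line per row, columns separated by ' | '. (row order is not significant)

After JOIN depts (4 rows):
parts.qty | parts.score | parts.owner | parts.kind | depts.name | depts.score | depts.tag
50 | 9 | alice | green | eve | 9 | F
5 | 2 | carol | gold | carol | 2 | A
5 | 2 | carol | gold | frank | 2 | D
3 | 9 | alice | blue | eve | 9 | F
After WHERE (1 rows):
parts.qty | parts.score | parts.owner | parts.kind | depts.name | depts.score | depts.tag
3 | 9 | alice | blue | eve | 9 | F
After GROUP BY (1 rows):
depts.tag | n
F | 1

== RESULT ==
depts.tag | n
F | 1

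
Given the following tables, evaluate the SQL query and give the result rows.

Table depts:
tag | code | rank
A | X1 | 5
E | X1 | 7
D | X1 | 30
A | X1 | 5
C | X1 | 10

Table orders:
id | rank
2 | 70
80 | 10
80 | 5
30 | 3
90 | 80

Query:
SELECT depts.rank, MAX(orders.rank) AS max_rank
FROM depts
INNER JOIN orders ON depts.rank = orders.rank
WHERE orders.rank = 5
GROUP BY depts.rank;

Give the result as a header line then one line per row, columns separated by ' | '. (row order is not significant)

After JOIN orders (3 rows):
depts.tag | depts.code | depts.rank | orders.id | orders.rank
A | X1 | 5 | 80 | 5
A | X1 | 5 | 80 | 5
C | X1 | 10 | 80 | 10
After WHERE (2 rows):
depts.tag | depts.code | depts.rank | orders.id | orders.rank
A | X1 | 5 | 80 | 5
A | X1 | 5 | 80 | 5
After GROUP BY (1 rows):
depts.rank | max_rank
5 | 5

== RESULT ==
depts.rank | max_rank
5 | 5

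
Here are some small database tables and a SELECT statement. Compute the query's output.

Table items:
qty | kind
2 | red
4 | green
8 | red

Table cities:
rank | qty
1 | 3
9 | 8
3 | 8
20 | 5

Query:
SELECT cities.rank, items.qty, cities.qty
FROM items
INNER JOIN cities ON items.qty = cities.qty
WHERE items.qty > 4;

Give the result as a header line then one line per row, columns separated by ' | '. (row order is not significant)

== RESULT ==
cities.rank | items.qty | cities.qty
9 | 8 | 8
3 | 8 | 8

Derivation:
After JOIN cities (2 rows):
items.qty | items.kind | cities.rank | cities.qty
8 | red | 9 | 8
8 | red | 3 | 8
After WHERE (2 rows):
items.qty | items.kind | cities.rank | cities.qty
8 | red | 9 | 8
8 | red | 3 | 8
After SELECT (2 rows):
cities.rank | items.qty | cities.qty
9 | 8 | 8
3 | 8 | 8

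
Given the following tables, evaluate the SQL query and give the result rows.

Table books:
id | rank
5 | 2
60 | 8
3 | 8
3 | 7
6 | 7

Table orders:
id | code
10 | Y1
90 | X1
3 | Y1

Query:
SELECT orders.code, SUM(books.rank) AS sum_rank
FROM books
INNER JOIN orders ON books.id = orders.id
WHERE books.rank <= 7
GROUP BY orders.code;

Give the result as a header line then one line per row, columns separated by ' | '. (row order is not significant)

== RESULT ==
orders.code | sum_rank
Y1 | 7

Derivation:
After JOIN orders (2 rows):
books.id | books.rank | orders.id | orders.code
3 | 8 | 3 | Y1
3 | 7 | 3 | Y1
After WHERE (1 rows):
books.id | books.rank | orders.id | orders.code
3 | 7 | 3 | Y1
After GROUP BY (1 rows):
orders.code | sum_rank
Y1 | 7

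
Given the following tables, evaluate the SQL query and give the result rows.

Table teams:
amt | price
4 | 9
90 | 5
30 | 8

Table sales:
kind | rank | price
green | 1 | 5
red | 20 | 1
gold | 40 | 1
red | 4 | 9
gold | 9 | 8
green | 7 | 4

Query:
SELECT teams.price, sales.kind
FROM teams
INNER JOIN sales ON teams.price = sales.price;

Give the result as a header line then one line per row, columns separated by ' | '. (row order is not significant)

After JOIN sales (3 rows):
teams.amt | teams.price | sales.kind | sales.rank | sales.price
4 | 9 | red | 4 | 9
90 | 5 | green | 1 | 5
30 | 8 | gold | 9 | 8
After SELECT (3 rows):
teams.price | sales.kind
9 | red
5 | green
8 | gold

== RESULT ==
teams.price | sales.kind
9 | red
5 | green
8 | gold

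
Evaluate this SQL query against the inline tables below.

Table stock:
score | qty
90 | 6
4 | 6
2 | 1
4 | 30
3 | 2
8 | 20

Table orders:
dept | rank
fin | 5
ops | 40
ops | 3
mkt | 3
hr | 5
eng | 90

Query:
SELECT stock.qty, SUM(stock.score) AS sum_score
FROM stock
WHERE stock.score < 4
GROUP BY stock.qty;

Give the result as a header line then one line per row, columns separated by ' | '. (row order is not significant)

After WHERE (2 rows):
stock.score | stock.qty
2 | 1
3 | 2
After GROUP BY (2 rows):
stock.qty | sum_score
1 | 2
2 | 3

== RESULT ==
stock.qty | sum_score
1 | 2
2 | 3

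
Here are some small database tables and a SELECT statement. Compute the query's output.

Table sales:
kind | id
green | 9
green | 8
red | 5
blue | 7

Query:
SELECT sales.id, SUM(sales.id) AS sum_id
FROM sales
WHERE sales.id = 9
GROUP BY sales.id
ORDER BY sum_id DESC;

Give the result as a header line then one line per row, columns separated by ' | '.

After WHERE (1 rows):
sales.kind | sales.id
green | 9
After GROUP BY (1 rows):
sales.id | sum_id
9 | 9
After ORDER BY (1 rows):
sales.id | sum_id
9 | 9

== RESULT ==
sales.id | sum_id
9 | 9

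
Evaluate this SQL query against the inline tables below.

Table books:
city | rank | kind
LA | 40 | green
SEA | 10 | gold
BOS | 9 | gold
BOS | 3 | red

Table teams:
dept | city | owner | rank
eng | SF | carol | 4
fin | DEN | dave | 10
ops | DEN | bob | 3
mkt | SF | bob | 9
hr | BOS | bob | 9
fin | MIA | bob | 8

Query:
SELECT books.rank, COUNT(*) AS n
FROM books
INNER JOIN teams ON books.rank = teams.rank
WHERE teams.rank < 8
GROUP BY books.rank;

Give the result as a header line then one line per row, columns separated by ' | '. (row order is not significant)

== RESULT ==
books.rank | n
3 | 1

Derivation:
After JOIN teams (4 rows):
books.city | books.rank | books.kind | teams.dept | teams.city | teams.owner | teams.rank
SEA | 10 | gold | fin | DEN | dave | 10
BOS | 9 | gold | mkt | SF | bob | 9
BOS | 9 | gold | hr | BOS | bob | 9
BOS | 3 | red | ops | DEN | bob | 3
After WHERE (1 rows):
books.city | books.rank | books.kind | teams.dept | teams.city | teams.owner | teams.rank
BOS | 3 | red | ops | DEN | bob | 3
After GROUP BY (1 rows):
books.rank | n
3 | 1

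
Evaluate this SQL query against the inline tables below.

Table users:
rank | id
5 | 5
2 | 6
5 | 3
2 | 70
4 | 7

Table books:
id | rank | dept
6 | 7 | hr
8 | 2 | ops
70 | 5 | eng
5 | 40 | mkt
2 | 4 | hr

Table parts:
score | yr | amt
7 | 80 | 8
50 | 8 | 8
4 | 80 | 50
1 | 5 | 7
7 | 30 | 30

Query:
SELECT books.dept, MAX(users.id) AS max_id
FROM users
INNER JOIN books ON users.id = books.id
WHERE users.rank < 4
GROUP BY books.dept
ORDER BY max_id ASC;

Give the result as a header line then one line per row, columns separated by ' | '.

== RESULT ==
books.dept | max_id
hr | 6
eng | 70

Derivation:
After JOIN books (3 rows):
users.rank | users.id | books.id | books.rank | books.dept
5 | 5 | 5 | 40 | mkt
2 | 6 | 6 | 7 | hr
2 | 70 | 70 | 5 | eng
After WHERE (2 rows):
users.rank | users.id | books.id | books.rank | books.dept
2 | 6 | 6 | 7 | hr
2 | 70 | 70 | 5 | eng
After GROUP BY (2 rows):
books.dept | max_id
hr | 6
eng | 70
After ORDER BY (2 rows):
books.dept | max_id
hr | 6
eng | 70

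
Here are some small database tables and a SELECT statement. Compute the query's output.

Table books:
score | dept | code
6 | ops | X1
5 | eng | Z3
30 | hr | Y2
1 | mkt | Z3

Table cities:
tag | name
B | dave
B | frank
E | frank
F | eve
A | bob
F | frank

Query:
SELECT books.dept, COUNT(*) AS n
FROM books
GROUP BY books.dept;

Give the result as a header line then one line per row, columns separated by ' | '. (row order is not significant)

After GROUP BY (4 rows):
books.dept | n
ops | 1
eng | 1
hr | 1
mkt | 1

== RESULT ==
books.dept | n
ops | 1
eng | 1
hr | 1
mkt | 1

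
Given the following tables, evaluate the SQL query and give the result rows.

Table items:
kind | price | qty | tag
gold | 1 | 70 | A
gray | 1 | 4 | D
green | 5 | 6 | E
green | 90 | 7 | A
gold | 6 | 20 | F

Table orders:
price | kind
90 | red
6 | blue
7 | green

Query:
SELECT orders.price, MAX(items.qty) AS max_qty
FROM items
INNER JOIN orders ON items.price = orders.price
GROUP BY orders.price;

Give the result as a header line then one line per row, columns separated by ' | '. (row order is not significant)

After JOIN orders (2 rows):
items.kind | items.price | items.qty | items.tag | orders.price | orders.kind
green | 90 | 7 | A | 90 | red
gold | 6 | 20 | F | 6 | blue
After GROUP BY (2 rows):
orders.price | max_qty
90 | 7
6 | 20

== RESULT ==
orders.price | max_qty
90 | 7
6 | 20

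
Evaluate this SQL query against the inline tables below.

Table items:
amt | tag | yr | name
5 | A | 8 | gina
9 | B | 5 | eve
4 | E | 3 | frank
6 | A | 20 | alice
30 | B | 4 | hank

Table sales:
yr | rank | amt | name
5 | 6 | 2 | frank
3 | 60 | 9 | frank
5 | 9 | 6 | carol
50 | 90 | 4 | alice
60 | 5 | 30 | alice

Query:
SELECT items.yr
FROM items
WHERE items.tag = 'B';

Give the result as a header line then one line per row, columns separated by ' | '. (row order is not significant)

After WHERE (2 rows):
items.amt | items.tag | items.yr | items.name
9 | B | 5 | eve
30 | B | 4 | hank
After SELECT (2 rows):
items.yr
5
4

== RESULT ==
items.yr
5
4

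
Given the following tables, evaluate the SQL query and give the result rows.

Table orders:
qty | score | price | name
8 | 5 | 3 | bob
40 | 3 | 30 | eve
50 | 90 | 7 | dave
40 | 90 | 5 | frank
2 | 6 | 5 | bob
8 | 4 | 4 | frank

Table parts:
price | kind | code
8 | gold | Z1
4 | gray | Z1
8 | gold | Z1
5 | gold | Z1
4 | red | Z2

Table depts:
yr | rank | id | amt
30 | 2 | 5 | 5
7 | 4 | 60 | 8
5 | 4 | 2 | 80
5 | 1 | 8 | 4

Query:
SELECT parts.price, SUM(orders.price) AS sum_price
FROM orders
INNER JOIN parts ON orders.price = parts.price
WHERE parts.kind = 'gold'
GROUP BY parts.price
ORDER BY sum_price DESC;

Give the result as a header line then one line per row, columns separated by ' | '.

== RESULT ==
parts.price | sum_price
5 | 10

Derivation:
After JOIN parts (4 rows):
orders.qty | orders.score | orders.price | orders.name | parts.price | parts.kind | parts.code
40 | 90 | 5 | frank | 5 | gold | Z1
2 | 6 | 5 | bob | 5 | gold | Z1
8 | 4 | 4 | frank | 4 | gray | Z1
8 | 4 | 4 | frank | 4 | red | Z2
After WHERE (2 rows):
orders.qty | orders.score | orders.price | orders.name | parts.price | parts.kind | parts.code
40 | 90 | 5 | frank | 5 | gold | Z1
2 | 6 | 5 | bob | 5 | gold | Z1
After GROUP BY (1 rows):
parts.price | sum_price
5 | 10
After ORDER BY (1 rows):
parts.price | sum_price
5 | 10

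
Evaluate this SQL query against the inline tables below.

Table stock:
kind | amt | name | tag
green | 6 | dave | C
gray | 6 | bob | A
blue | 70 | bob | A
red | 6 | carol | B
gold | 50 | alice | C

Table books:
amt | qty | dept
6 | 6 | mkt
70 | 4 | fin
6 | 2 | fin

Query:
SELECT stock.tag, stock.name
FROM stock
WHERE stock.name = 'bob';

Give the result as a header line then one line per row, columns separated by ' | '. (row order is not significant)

== RESULT ==
stock.tag | stock.name
A | bob
A | bob

Derivation:
After WHERE (2 rows):
stock.kind | stock.amt | stock.name | stock.tag
gray | 6 | bob | A
blue | 70 | bob | A
After SELECT (2 rows):
stock.tag | stock.name
A | bob
A | bob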